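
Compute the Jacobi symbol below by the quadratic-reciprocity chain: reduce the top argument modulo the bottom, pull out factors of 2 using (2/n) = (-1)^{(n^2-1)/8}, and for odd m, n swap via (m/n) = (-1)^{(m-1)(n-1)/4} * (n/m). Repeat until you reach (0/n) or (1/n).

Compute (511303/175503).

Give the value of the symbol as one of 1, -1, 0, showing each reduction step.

1

(511303/175503) = (160297/175503)   [reduce mod 175503]
reciprocity: (160297/175503) = +1·(175503/160297) since 160297 mod 4 = 1, 175503 mod 4 = 3; sign now +1
(175503/160297) = (15206/160297)   [reduce mod 160297]
15206 = 2^1·7603; (2/160297) = +1 since 160297 mod 8 = 1, so (15206/160297) = (+1)^1·(7603/160297); sign now +1
reciprocity: (7603/160297) = +1·(160297/7603) since 7603 mod 4 = 3, 160297 mod 4 = 1; sign now +1
(160297/7603) = (634/7603)   [reduce mod 7603]
634 = 2^1·317; (2/7603) = -1 since 7603 mod 8 = 3, so (634/7603) = (-1)^1·(317/7603); sign now -1
reciprocity: (317/7603) = +1·(7603/317) since 317 mod 4 = 1, 7603 mod 4 = 3; sign now -1
(7603/317) = (312/317)   [reduce mod 317]
312 = 2^3·39; (2/317) = -1 since 317 mod 8 = 5, so (312/317) = (-1)^3·(39/317); sign now +1
reciprocity: (39/317) = +1·(317/39) since 39 mod 4 = 3, 317 mod 4 = 1; sign now +1
(317/39) = (5/39)   [reduce mod 39]
reciprocity: (5/39) = +1·(39/5) since 5 mod 4 = 1, 39 mod 4 = 3; sign now +1
(39/5) = (4/5)   [reduce mod 5]
4 = 2^2·1; (2/5) = -1 since 5 mod 8 = 5, so (4/5) = (-1)^2·(1/5); sign now +1
(1/5) = 1; final value = sign = +1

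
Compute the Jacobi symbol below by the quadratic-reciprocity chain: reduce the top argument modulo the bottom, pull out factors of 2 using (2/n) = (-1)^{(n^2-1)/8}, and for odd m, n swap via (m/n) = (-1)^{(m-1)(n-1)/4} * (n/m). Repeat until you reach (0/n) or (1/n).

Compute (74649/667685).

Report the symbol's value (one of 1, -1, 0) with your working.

-1

flip (74649/667685) -> (667685/74649): both odd, 74649 mod 4 = 1, 667685 mod 4 = 1, so the flip contributes +1; sign now +1
(667685/74649): 667685 mod 74649 = 70493, so (667685/74649) = (70493/74649)
flip (70493/74649) -> (74649/70493): both odd, 70493 mod 4 = 1, 74649 mod 4 = 1, so the flip contributes +1; sign now +1
(74649/70493): 74649 mod 70493 = 4156, so (74649/70493) = (4156/70493)
factor out 2^2: 4156 = 2^2·1039; with 70493 mod 8 = 5, (2/70493) = -1; sign now +1; continue with (1039/70493)
flip (1039/70493) -> (70493/1039): both odd, 1039 mod 4 = 3, 70493 mod 4 = 1, so the flip contributes +1; sign now +1
(70493/1039): 70493 mod 1039 = 880, so (70493/1039) = (880/1039)
factor out 2^4: 880 = 2^4·55; with 1039 mod 8 = 7, (2/1039) = +1; sign now +1; continue with (55/1039)
flip (55/1039) -> (1039/55): both odd, 55 mod 4 = 3, 1039 mod 4 = 3, so the flip contributes -1; sign now -1
(1039/55): 1039 mod 55 = 49, so (1039/55) = (49/55)
flip (49/55) -> (55/49): both odd, 49 mod 4 = 1, 55 mod 4 = 3, so the flip contributes +1; sign now -1
(55/49): 55 mod 49 = 6, so (55/49) = (6/49)
factor out 2^1: 6 = 2^1·3; with 49 mod 8 = 1, (2/49) = +1; sign now -1; continue with (3/49)
flip (3/49) -> (49/3): both odd, 3 mod 4 = 3, 49 mod 4 = 1, so the flip contributes +1; sign now -1
(49/3): 49 mod 3 = 1, so (49/3) = (1/3)
reached (1/3) = 1, so the symbol is -1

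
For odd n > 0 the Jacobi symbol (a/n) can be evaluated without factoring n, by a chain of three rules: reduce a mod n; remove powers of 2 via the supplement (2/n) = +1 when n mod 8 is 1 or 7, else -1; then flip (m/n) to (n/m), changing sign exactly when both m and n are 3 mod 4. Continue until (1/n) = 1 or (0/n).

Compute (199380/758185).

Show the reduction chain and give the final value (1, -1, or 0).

factor out 2^2: 199380 = 2^2·49845; with 758185 mod 8 = 1, (2/758185) = +1; sign now +1; continue with (49845/758185)
flip (49845/758185) -> (758185/49845): both odd, 49845 mod 4 = 1, 758185 mod 4 = 1, so the flip contributes +1; sign now +1
(758185/49845): 758185 mod 49845 = 10510, so (758185/49845) = (10510/49845)
factor out 2^1: 10510 = 2^1·5255; with 49845 mod 8 = 5, (2/49845) = -1; sign now -1; continue with (5255/49845)
flip (5255/49845) -> (49845/5255): both odd, 5255 mod 4 = 3, 49845 mod 4 = 1, so the flip contributes +1; sign now -1
(49845/5255): 49845 mod 5255 = 2550, so (49845/5255) = (2550/5255)
factor out 2^1: 2550 = 2^1·1275; with 5255 mod 8 = 7, (2/5255) = +1; sign now -1; continue with (1275/5255)
flip (1275/5255) -> (5255/1275): both odd, 1275 mod 4 = 3, 5255 mod 4 = 3, so the flip contributes -1; sign now +1
(5255/1275): 5255 mod 1275 = 155, so (5255/1275) = (155/1275)
flip (155/1275) -> (1275/155): both odd, 155 mod 4 = 3, 1275 mod 4 = 3, so the flip contributes -1; sign now -1
(1275/155): 1275 mod 155 = 35, so (1275/155) = (35/155)
flip (35/155) -> (155/35): both odd, 35 mod 4 = 3, 155 mod 4 = 3, so the flip contributes -1; sign now +1
(155/35): 155 mod 35 = 15, so (155/35) = (15/35)
flip (15/35) -> (35/15): both odd, 15 mod 4 = 3, 35 mod 4 = 3, so the flip contributes -1; sign now -1
(35/15): 35 mod 15 = 5, so (35/15) = (5/15)
flip (5/15) -> (15/5): both odd, 5 mod 4 = 1, 15 mod 4 = 3, so the flip contributes +1; sign now -1
(15/5): 15 mod 5 = 0, so (15/5) = (0/5)
reached (0/5); gcd(a, n) > 1, so (0/5) = 0 and the symbol is 0

0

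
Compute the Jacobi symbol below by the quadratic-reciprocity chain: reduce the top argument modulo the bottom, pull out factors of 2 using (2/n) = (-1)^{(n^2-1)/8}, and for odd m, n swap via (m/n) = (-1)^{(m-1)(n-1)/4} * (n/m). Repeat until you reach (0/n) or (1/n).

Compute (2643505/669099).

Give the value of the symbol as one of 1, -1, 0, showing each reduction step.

(2643505/669099): 2643505 mod 669099 = 636208, so (2643505/669099) = (636208/669099)
factor out 2^4: 636208 = 2^4·39763; with 669099 mod 8 = 3, (2/669099) = -1; sign now +1; continue with (39763/669099)
flip (39763/669099) -> (669099/39763): both odd, 39763 mod 4 = 3, 669099 mod 4 = 3, so the flip contributes -1; sign now -1
(669099/39763): 669099 mod 39763 = 32891, so (669099/39763) = (32891/39763)
flip (32891/39763) -> (39763/32891): both odd, 32891 mod 4 = 3, 39763 mod 4 = 3, so the flip contributes -1; sign now +1
(39763/32891): 39763 mod 32891 = 6872, so (39763/32891) = (6872/32891)
factor out 2^3: 6872 = 2^3·859; with 32891 mod 8 = 3, (2/32891) = -1; sign now -1; continue with (859/32891)
flip (859/32891) -> (32891/859): both odd, 859 mod 4 = 3, 32891 mod 4 = 3, so the flip contributes -1; sign now +1
(32891/859): 32891 mod 859 = 249, so (32891/859) = (249/859)
flip (249/859) -> (859/249): both odd, 249 mod 4 = 1, 859 mod 4 = 3, so the flip contributes +1; sign now +1
(859/249): 859 mod 249 = 112, so (859/249) = (112/249)
factor out 2^4: 112 = 2^4·7; with 249 mod 8 = 1, (2/249) = +1; sign now +1; continue with (7/249)
flip (7/249) -> (249/7): both odd, 7 mod 4 = 3, 249 mod 4 = 1, so the flip contributes +1; sign now +1
(249/7): 249 mod 7 = 4, so (249/7) = (4/7)
factor out 2^2: 4 = 2^2·1; with 7 mod 8 = 7, (2/7) = +1; sign now +1; continue with (1/7)
reached (1/7) = 1, so the symbol is +1

1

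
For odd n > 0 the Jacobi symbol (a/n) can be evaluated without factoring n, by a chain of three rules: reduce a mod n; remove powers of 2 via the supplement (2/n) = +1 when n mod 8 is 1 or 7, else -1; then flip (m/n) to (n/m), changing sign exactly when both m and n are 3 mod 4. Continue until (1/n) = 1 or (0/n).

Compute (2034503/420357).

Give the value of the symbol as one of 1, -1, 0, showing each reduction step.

-1

(2034503/420357) = (353075/420357)   [reduce mod 420357]
reciprocity: (353075/420357) = +1·(420357/353075) since 353075 mod 4 = 3, 420357 mod 4 = 1; sign now +1
(420357/353075) = (67282/353075)   [reduce mod 353075]
67282 = 2^1·33641; (2/353075) = -1 since 353075 mod 8 = 3, so (67282/353075) = (-1)^1·(33641/353075); sign now -1
reciprocity: (33641/353075) = +1·(353075/33641) since 33641 mod 4 = 1, 353075 mod 4 = 3; sign now -1
(353075/33641) = (16665/33641)   [reduce mod 33641]
reciprocity: (16665/33641) = +1·(33641/16665) since 16665 mod 4 = 1, 33641 mod 4 = 1; sign now -1
(33641/16665) = (311/16665)   [reduce mod 16665]
reciprocity: (311/16665) = +1·(16665/311) since 311 mod 4 = 3, 16665 mod 4 = 1; sign now -1
(16665/311) = (182/311)   [reduce mod 311]
182 = 2^1·91; (2/311) = +1 since 311 mod 8 = 7, so (182/311) = (+1)^1·(91/311); sign now -1
reciprocity: (91/311) = -1·(311/91) since 91 mod 4 = 3, 311 mod 4 = 3; sign now +1
(311/91) = (38/91)   [reduce mod 91]
38 = 2^1·19; (2/91) = -1 since 91 mod 8 = 3, so (38/91) = (-1)^1·(19/91); sign now -1
reciprocity: (19/91) = -1·(91/19) since 19 mod 4 = 3, 91 mod 4 = 3; sign now +1
(91/19) = (15/19)   [reduce mod 19]
reciprocity: (15/19) = -1·(19/15) since 15 mod 4 = 3, 19 mod 4 = 3; sign now -1
(19/15) = (4/15)   [reduce mod 15]
4 = 2^2·1; (2/15) = +1 since 15 mod 8 = 7, so (4/15) = (+1)^2·(1/15); sign now -1
(1/15) = 1; final value = sign = -1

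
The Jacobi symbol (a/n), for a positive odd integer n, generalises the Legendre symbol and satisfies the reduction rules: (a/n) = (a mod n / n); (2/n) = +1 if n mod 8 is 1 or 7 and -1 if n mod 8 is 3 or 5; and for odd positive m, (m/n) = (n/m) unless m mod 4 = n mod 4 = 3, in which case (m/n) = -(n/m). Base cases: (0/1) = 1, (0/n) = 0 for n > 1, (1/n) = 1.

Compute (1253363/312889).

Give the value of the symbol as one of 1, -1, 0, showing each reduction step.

0

(1253363/312889): 1253363 mod 312889 = 1807, so (1253363/312889) = (1807/312889)
flip (1807/312889) -> (312889/1807): both odd, 1807 mod 4 = 3, 312889 mod 4 = 1, so the flip contributes +1; sign now +1
(312889/1807): 312889 mod 1807 = 278, so (312889/1807) = (278/1807)
factor out 2^1: 278 = 2^1·139; with 1807 mod 8 = 7, (2/1807) = +1; sign now +1; continue with (139/1807)
flip (139/1807) -> (1807/139): both odd, 139 mod 4 = 3, 1807 mod 4 = 3, so the flip contributes -1; sign now -1
(1807/139): 1807 mod 139 = 0, so (1807/139) = (0/139)
reached (0/139); gcd(a, n) > 1, so (0/139) = 0 and the symbol is 0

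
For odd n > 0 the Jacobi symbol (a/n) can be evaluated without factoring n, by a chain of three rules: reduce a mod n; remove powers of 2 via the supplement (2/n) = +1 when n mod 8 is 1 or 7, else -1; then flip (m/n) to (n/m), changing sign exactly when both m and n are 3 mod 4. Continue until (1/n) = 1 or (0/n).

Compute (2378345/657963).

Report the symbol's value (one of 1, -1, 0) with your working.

(2378345/657963): 2378345 mod 657963 = 404456, so (2378345/657963) = (404456/657963)
factor out 2^3: 404456 = 2^3·50557; with 657963 mod 8 = 3, (2/657963) = -1; sign now -1; continue with (50557/657963)
flip (50557/657963) -> (657963/50557): both odd, 50557 mod 4 = 1, 657963 mod 4 = 3, so the flip contributes +1; sign now -1
(657963/50557): 657963 mod 50557 = 722, so (657963/50557) = (722/50557)
factor out 2^1: 722 = 2^1·361; with 50557 mod 8 = 5, (2/50557) = -1; sign now +1; continue with (361/50557)
flip (361/50557) -> (50557/361): both odd, 361 mod 4 = 1, 50557 mod 4 = 1, so the flip contributes +1; sign now +1
(50557/361): 50557 mod 361 = 17, so (50557/361) = (17/361)
flip (17/361) -> (361/17): both odd, 17 mod 4 = 1, 361 mod 4 = 1, so the flip contributes +1; sign now +1
(361/17): 361 mod 17 = 4, so (361/17) = (4/17)
factor out 2^2: 4 = 2^2·1; with 17 mod 8 = 1, (2/17) = +1; sign now +1; continue with (1/17)
reached (1/17) = 1, so the symbol is +1

1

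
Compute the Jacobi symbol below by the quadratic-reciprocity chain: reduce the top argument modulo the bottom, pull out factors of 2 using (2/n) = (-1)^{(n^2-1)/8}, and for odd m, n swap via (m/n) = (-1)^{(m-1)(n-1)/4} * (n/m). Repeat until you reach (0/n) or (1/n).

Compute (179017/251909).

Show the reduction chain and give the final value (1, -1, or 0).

-1

flip (179017/251909) -> (251909/179017): both odd, 179017 mod 4 = 1, 251909 mod 4 = 1, so the flip contributes +1; sign now +1
(251909/179017): 251909 mod 179017 = 72892, so (251909/179017) = (72892/179017)
factor out 2^2: 72892 = 2^2·18223; with 179017 mod 8 = 1, (2/179017) = +1; sign now +1; continue with (18223/179017)
flip (18223/179017) -> (179017/18223): both odd, 18223 mod 4 = 3, 179017 mod 4 = 1, so the flip contributes +1; sign now +1
(179017/18223): 179017 mod 18223 = 15010, so (179017/18223) = (15010/18223)
factor out 2^1: 15010 = 2^1·7505; with 18223 mod 8 = 7, (2/18223) = +1; sign now +1; continue with (7505/18223)
flip (7505/18223) -> (18223/7505): both odd, 7505 mod 4 = 1, 18223 mod 4 = 3, so the flip contributes +1; sign now +1
(18223/7505): 18223 mod 7505 = 3213, so (18223/7505) = (3213/7505)
flip (3213/7505) -> (7505/3213): both odd, 3213 mod 4 = 1, 7505 mod 4 = 1, so the flip contributes +1; sign now +1
(7505/3213): 7505 mod 3213 = 1079, so (7505/3213) = (1079/3213)
flip (1079/3213) -> (3213/1079): both odd, 1079 mod 4 = 3, 3213 mod 4 = 1, so the flip contributes +1; sign now +1
(3213/1079): 3213 mod 1079 = 1055, so (3213/1079) = (1055/1079)
flip (1055/1079) -> (1079/1055): both odd, 1055 mod 4 = 3, 1079 mod 4 = 3, so the flip contributes -1; sign now -1
(1079/1055): 1079 mod 1055 = 24, so (1079/1055) = (24/1055)
factor out 2^3: 24 = 2^3·3; with 1055 mod 8 = 7, (2/1055) = +1; sign now -1; continue with (3/1055)
flip (3/1055) -> (1055/3): both odd, 3 mod 4 = 3, 1055 mod 4 = 3, so the flip contributes -1; sign now +1
(1055/3): 1055 mod 3 = 2, so (1055/3) = (2/3)
factor out 2^1: 2 = 2^1·1; with 3 mod 8 = 3, (2/3) = -1; sign now -1; continue with (1/3)
reached (1/3) = 1, so the symbol is -1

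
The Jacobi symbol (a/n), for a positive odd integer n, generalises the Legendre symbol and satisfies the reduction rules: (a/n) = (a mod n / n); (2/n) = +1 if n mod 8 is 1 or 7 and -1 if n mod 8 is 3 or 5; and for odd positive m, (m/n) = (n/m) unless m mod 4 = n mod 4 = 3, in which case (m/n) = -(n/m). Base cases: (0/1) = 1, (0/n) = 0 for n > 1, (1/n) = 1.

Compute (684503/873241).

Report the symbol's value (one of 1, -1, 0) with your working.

0

flip (684503/873241) -> (873241/684503): both odd, 684503 mod 4 = 3, 873241 mod 4 = 1, so the flip contributes +1; sign now +1
(873241/684503): 873241 mod 684503 = 188738, so (873241/684503) = (188738/684503)
factor out 2^1: 188738 = 2^1·94369; with 684503 mod 8 = 7, (2/684503) = +1; sign now +1; continue with (94369/684503)
flip (94369/684503) -> (684503/94369): both odd, 94369 mod 4 = 1, 684503 mod 4 = 3, so the flip contributes +1; sign now +1
(684503/94369): 684503 mod 94369 = 23920, so (684503/94369) = (23920/94369)
factor out 2^4: 23920 = 2^4·1495; with 94369 mod 8 = 1, (2/94369) = +1; sign now +1; continue with (1495/94369)
flip (1495/94369) -> (94369/1495): both odd, 1495 mod 4 = 3, 94369 mod 4 = 1, so the flip contributes +1; sign now +1
(94369/1495): 94369 mod 1495 = 184, so (94369/1495) = (184/1495)
factor out 2^3: 184 = 2^3·23; with 1495 mod 8 = 7, (2/1495) = +1; sign now +1; continue with (23/1495)
flip (23/1495) -> (1495/23): both odd, 23 mod 4 = 3, 1495 mod 4 = 3, so the flip contributes -1; sign now -1
(1495/23): 1495 mod 23 = 0, so (1495/23) = (0/23)
reached (0/23); gcd(a, n) > 1, so (0/23) = 0 and the symbol is 0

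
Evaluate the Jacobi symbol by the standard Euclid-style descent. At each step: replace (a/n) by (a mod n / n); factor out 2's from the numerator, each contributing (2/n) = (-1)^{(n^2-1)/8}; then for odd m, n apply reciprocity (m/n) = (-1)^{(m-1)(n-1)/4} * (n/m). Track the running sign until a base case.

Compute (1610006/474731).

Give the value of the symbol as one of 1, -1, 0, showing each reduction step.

(1610006/474731) = (185813/474731)   [reduce mod 474731]
reciprocity: (185813/474731) = +1·(474731/185813) since 185813 mod 4 = 1, 474731 mod 4 = 3; sign now +1
(474731/185813) = (103105/185813)   [reduce mod 185813]
reciprocity: (103105/185813) = +1·(185813/103105) since 103105 mod 4 = 1, 185813 mod 4 = 1; sign now +1
(185813/103105) = (82708/103105)   [reduce mod 103105]
82708 = 2^2·20677; (2/103105) = +1 since 103105 mod 8 = 1, so (82708/103105) = (+1)^2·(20677/103105); sign now +1
reciprocity: (20677/103105) = +1·(103105/20677) since 20677 mod 4 = 1, 103105 mod 4 = 1; sign now +1
(103105/20677) = (20397/20677)   [reduce mod 20677]
reciprocity: (20397/20677) = +1·(20677/20397) since 20397 mod 4 = 1, 20677 mod 4 = 1; sign now +1
(20677/20397) = (280/20397)   [reduce mod 20397]
280 = 2^3·35; (2/20397) = -1 since 20397 mod 8 = 5, so (280/20397) = (-1)^3·(35/20397); sign now -1
reciprocity: (35/20397) = +1·(20397/35) since 35 mod 4 = 3, 20397 mod 4 = 1; sign now -1
(20397/35) = (27/35)   [reduce mod 35]
reciprocity: (27/35) = -1·(35/27) since 27 mod 4 = 3, 35 mod 4 = 3; sign now +1
(35/27) = (8/27)   [reduce mod 27]
8 = 2^3·1; (2/27) = -1 since 27 mod 8 = 3, so (8/27) = (-1)^3·(1/27); sign now -1
(1/27) = 1; final value = sign = -1

-1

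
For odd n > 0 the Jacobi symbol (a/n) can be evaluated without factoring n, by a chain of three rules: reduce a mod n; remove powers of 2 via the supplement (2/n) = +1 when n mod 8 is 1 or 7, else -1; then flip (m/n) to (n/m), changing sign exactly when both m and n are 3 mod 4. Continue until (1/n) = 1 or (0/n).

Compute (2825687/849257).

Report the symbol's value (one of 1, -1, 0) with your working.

1

(2825687/849257) = (277916/849257)   [reduce mod 849257]
277916 = 2^2·69479; (2/849257) = +1 since 849257 mod 8 = 1, so (277916/849257) = (+1)^2·(69479/849257); sign now +1
reciprocity: (69479/849257) = +1·(849257/69479) since 69479 mod 4 = 3, 849257 mod 4 = 1; sign now +1
(849257/69479) = (15509/69479)   [reduce mod 69479]
reciprocity: (15509/69479) = +1·(69479/15509) since 15509 mod 4 = 1, 69479 mod 4 = 3; sign now +1
(69479/15509) = (7443/15509)   [reduce mod 15509]
reciprocity: (7443/15509) = +1·(15509/7443) since 7443 mod 4 = 3, 15509 mod 4 = 1; sign now +1
(15509/7443) = (623/7443)   [reduce mod 7443]
reciprocity: (623/7443) = -1·(7443/623) since 623 mod 4 = 3, 7443 mod 4 = 3; sign now -1
(7443/623) = (590/623)   [reduce mod 623]
590 = 2^1·295; (2/623) = +1 since 623 mod 8 = 7, so (590/623) = (+1)^1·(295/623); sign now -1
reciprocity: (295/623) = -1·(623/295) since 295 mod 4 = 3, 623 mod 4 = 3; sign now +1
(623/295) = (33/295)   [reduce mod 295]
reciprocity: (33/295) = +1·(295/33) since 33 mod 4 = 1, 295 mod 4 = 3; sign now +1
(295/33) = (31/33)   [reduce mod 33]
reciprocity: (31/33) = +1·(33/31) since 31 mod 4 = 3, 33 mod 4 = 1; sign now +1
(33/31) = (2/31)   [reduce mod 31]
2 = 2^1·1; (2/31) = +1 since 31 mod 8 = 7, so (2/31) = (+1)^1·(1/31); sign now +1
(1/31) = 1; final value = sign = +1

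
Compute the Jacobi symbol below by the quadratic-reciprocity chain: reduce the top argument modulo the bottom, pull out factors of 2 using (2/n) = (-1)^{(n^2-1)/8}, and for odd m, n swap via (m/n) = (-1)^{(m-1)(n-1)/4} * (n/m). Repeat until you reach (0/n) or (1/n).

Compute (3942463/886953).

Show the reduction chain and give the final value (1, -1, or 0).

(3942463/886953): 3942463 mod 886953 = 394651, so (3942463/886953) = (394651/886953)
flip (394651/886953) -> (886953/394651): both odd, 394651 mod 4 = 3, 886953 mod 4 = 1, so the flip contributes +1; sign now +1
(886953/394651): 886953 mod 394651 = 97651, so (886953/394651) = (97651/394651)
flip (97651/394651) -> (394651/97651): both odd, 97651 mod 4 = 3, 394651 mod 4 = 3, so the flip contributes -1; sign now -1
(394651/97651): 394651 mod 97651 = 4047, so (394651/97651) = (4047/97651)
flip (4047/97651) -> (97651/4047): both odd, 4047 mod 4 = 3, 97651 mod 4 = 3, so the flip contributes -1; sign now +1
(97651/4047): 97651 mod 4047 = 523, so (97651/4047) = (523/4047)
flip (523/4047) -> (4047/523): both odd, 523 mod 4 = 3, 4047 mod 4 = 3, so the flip contributes -1; sign now -1
(4047/523): 4047 mod 523 = 386, so (4047/523) = (386/523)
factor out 2^1: 386 = 2^1·193; with 523 mod 8 = 3, (2/523) = -1; sign now +1; continue with (193/523)
flip (193/523) -> (523/193): both odd, 193 mod 4 = 1, 523 mod 4 = 3, so the flip contributes +1; sign now +1
(523/193): 523 mod 193 = 137, so (523/193) = (137/193)
flip (137/193) -> (193/137): both odd, 137 mod 4 = 1, 193 mod 4 = 1, so the flip contributes +1; sign now +1
(193/137): 193 mod 137 = 56, so (193/137) = (56/137)
factor out 2^3: 56 = 2^3·7; with 137 mod 8 = 1, (2/137) = +1; sign now +1; continue with (7/137)
flip (7/137) -> (137/7): both odd, 7 mod 4 = 3, 137 mod 4 = 1, so the flip contributes +1; sign now +1
(137/7): 137 mod 7 = 4, so (137/7) = (4/7)
factor out 2^2: 4 = 2^2·1; with 7 mod 8 = 7, (2/7) = +1; sign now +1; continue with (1/7)
reached (1/7) = 1, so the symbol is +1

1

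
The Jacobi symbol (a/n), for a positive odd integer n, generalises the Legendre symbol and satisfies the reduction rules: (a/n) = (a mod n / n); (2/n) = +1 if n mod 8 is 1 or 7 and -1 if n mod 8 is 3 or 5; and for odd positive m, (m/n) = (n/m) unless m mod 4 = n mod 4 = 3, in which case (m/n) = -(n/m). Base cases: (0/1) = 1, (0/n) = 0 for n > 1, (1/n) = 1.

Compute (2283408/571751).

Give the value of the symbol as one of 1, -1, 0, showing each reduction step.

(2283408/571751): 2283408 mod 571751 = 568155, so (2283408/571751) = (568155/571751)
flip (568155/571751) -> (571751/568155): both odd, 568155 mod 4 = 3, 571751 mod 4 = 3, so the flip contributes -1; sign now -1
(571751/568155): 571751 mod 568155 = 3596, so (571751/568155) = (3596/568155)
factor out 2^2: 3596 = 2^2·899; with 568155 mod 8 = 3, (2/568155) = -1; sign now -1; continue with (899/568155)
flip (899/568155) -> (568155/899): both odd, 899 mod 4 = 3, 568155 mod 4 = 3, so the flip contributes -1; sign now +1
(568155/899): 568155 mod 899 = 886, so (568155/899) = (886/899)
factor out 2^1: 886 = 2^1·443; with 899 mod 8 = 3, (2/899) = -1; sign now -1; continue with (443/899)
flip (443/899) -> (899/443): both odd, 443 mod 4 = 3, 899 mod 4 = 3, so the flip contributes -1; sign now +1
(899/443): 899 mod 443 = 13, so (899/443) = (13/443)
flip (13/443) -> (443/13): both odd, 13 mod 4 = 1, 443 mod 4 = 3, so the flip contributes +1; sign now +1
(443/13): 443 mod 13 = 1, so (443/13) = (1/13)
reached (1/13) = 1, so the symbol is +1

1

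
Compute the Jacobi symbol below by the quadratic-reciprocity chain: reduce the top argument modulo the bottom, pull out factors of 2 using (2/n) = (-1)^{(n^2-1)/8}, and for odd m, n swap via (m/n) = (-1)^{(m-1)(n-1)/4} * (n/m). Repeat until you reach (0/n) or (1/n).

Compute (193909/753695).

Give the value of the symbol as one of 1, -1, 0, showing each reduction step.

flip (193909/753695) -> (753695/193909): both odd, 193909 mod 4 = 1, 753695 mod 4 = 3, so the flip contributes +1; sign now +1
(753695/193909): 753695 mod 193909 = 171968, so (753695/193909) = (171968/193909)
factor out 2^6: 171968 = 2^6·2687; with 193909 mod 8 = 5, (2/193909) = -1; sign now +1; continue with (2687/193909)
flip (2687/193909) -> (193909/2687): both odd, 2687 mod 4 = 3, 193909 mod 4 = 1, so the flip contributes +1; sign now +1
(193909/2687): 193909 mod 2687 = 445, so (193909/2687) = (445/2687)
flip (445/2687) -> (2687/445): both odd, 445 mod 4 = 1, 2687 mod 4 = 3, so the flip contributes +1; sign now +1
(2687/445): 2687 mod 445 = 17, so (2687/445) = (17/445)
flip (17/445) -> (445/17): both odd, 17 mod 4 = 1, 445 mod 4 = 1, so the flip contributes +1; sign now +1
(445/17): 445 mod 17 = 3, so (445/17) = (3/17)
flip (3/17) -> (17/3): both odd, 3 mod 4 = 3, 17 mod 4 = 1, so the flip contributes +1; sign now +1
(17/3): 17 mod 3 = 2, so (17/3) = (2/3)
factor out 2^1: 2 = 2^1·1; with 3 mod 8 = 3, (2/3) = -1; sign now -1; continue with (1/3)
reached (1/3) = 1, so the symbol is -1

-1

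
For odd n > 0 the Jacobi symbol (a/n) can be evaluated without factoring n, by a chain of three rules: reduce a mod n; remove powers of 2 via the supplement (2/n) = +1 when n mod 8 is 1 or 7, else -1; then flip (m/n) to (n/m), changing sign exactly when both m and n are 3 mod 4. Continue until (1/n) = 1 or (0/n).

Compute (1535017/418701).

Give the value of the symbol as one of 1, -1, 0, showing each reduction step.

1

(1535017/418701) = (278914/418701)   [reduce mod 418701]
278914 = 2^1·139457; (2/418701) = -1 since 418701 mod 8 = 5, so (278914/418701) = (-1)^1·(139457/418701); sign now -1
reciprocity: (139457/418701) = +1·(418701/139457) since 139457 mod 4 = 1, 418701 mod 4 = 1; sign now -1
(418701/139457) = (330/139457)   [reduce mod 139457]
330 = 2^1·165; (2/139457) = +1 since 139457 mod 8 = 1, so (330/139457) = (+1)^1·(165/139457); sign now -1
reciprocity: (165/139457) = +1·(139457/165) since 165 mod 4 = 1, 139457 mod 4 = 1; sign now -1
(139457/165) = (32/165)   [reduce mod 165]
32 = 2^5·1; (2/165) = -1 since 165 mod 8 = 5, so (32/165) = (-1)^5·(1/165); sign now +1
(1/165) = 1; final value = sign = +1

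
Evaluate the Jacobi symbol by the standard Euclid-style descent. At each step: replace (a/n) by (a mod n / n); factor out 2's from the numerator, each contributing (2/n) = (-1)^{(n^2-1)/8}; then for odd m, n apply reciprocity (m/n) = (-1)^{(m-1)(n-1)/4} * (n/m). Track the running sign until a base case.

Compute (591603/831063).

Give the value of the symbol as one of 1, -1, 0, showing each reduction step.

0

reciprocity: (591603/831063) = -1·(831063/591603) since 591603 mod 4 = 3, 831063 mod 4 = 3; sign now -1
(831063/591603) = (239460/591603)   [reduce mod 591603]
239460 = 2^2·59865; (2/591603) = -1 since 591603 mod 8 = 3, so (239460/591603) = (-1)^2·(59865/591603); sign now -1
reciprocity: (59865/591603) = +1·(591603/59865) since 59865 mod 4 = 1, 591603 mod 4 = 3; sign now -1
(591603/59865) = (52818/59865)   [reduce mod 59865]
52818 = 2^1·26409; (2/59865) = +1 since 59865 mod 8 = 1, so (52818/59865) = (+1)^1·(26409/59865); sign now -1
reciprocity: (26409/59865) = +1·(59865/26409) since 26409 mod 4 = 1, 59865 mod 4 = 1; sign now -1
(59865/26409) = (7047/26409)   [reduce mod 26409]
reciprocity: (7047/26409) = +1·(26409/7047) since 7047 mod 4 = 3, 26409 mod 4 = 1; sign now -1
(26409/7047) = (5268/7047)   [reduce mod 7047]
5268 = 2^2·1317; (2/7047) = +1 since 7047 mod 8 = 7, so (5268/7047) = (+1)^2·(1317/7047); sign now -1
reciprocity: (1317/7047) = +1·(7047/1317) since 1317 mod 4 = 1, 7047 mod 4 = 3; sign now -1
(7047/1317) = (462/1317)   [reduce mod 1317]
462 = 2^1·231; (2/1317) = -1 since 1317 mod 8 = 5, so (462/1317) = (-1)^1·(231/1317); sign now +1
reciprocity: (231/1317) = +1·(1317/231) since 231 mod 4 = 3, 1317 mod 4 = 1; sign now +1
(1317/231) = (162/231)   [reduce mod 231]
162 = 2^1·81; (2/231) = +1 since 231 mod 8 = 7, so (162/231) = (+1)^1·(81/231); sign now +1
reciprocity: (81/231) = +1·(231/81) since 81 mod 4 = 1, 231 mod 4 = 3; sign now +1
(231/81) = (69/81)   [reduce mod 81]
reciprocity: (69/81) = +1·(81/69) since 69 mod 4 = 1, 81 mod 4 = 1; sign now +1
(81/69) = (12/69)   [reduce mod 69]
12 = 2^2·3; (2/69) = -1 since 69 mod 8 = 5, so (12/69) = (-1)^2·(3/69); sign now +1
reciprocity: (3/69) = +1·(69/3) since 3 mod 4 = 3, 69 mod 4 = 1; sign now +1
(69/3) = (0/3)   [reduce mod 3]
(0/3) = 0   [gcd(a, n) > 1]; final value = 0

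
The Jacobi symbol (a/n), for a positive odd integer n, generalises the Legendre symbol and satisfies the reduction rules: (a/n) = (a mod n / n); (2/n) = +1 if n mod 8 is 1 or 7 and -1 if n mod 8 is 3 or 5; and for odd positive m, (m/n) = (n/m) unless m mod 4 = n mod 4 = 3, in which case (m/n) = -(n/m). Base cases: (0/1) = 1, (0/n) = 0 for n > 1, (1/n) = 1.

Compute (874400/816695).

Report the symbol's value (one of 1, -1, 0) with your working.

0

(874400/816695) = (57705/816695)   [reduce mod 816695]
reciprocity: (57705/816695) = +1·(816695/57705) since 57705 mod 4 = 1, 816695 mod 4 = 3; sign now +1
(816695/57705) = (8825/57705)   [reduce mod 57705]
reciprocity: (8825/57705) = +1·(57705/8825) since 8825 mod 4 = 1, 57705 mod 4 = 1; sign now +1
(57705/8825) = (4755/8825)   [reduce mod 8825]
reciprocity: (4755/8825) = +1·(8825/4755) since 4755 mod 4 = 3, 8825 mod 4 = 1; sign now +1
(8825/4755) = (4070/4755)   [reduce mod 4755]
4070 = 2^1·2035; (2/4755) = -1 since 4755 mod 8 = 3, so (4070/4755) = (-1)^1·(2035/4755); sign now -1
reciprocity: (2035/4755) = -1·(4755/2035) since 2035 mod 4 = 3, 4755 mod 4 = 3; sign now +1
(4755/2035) = (685/2035)   [reduce mod 2035]
reciprocity: (685/2035) = +1·(2035/685) since 685 mod 4 = 1, 2035 mod 4 = 3; sign now +1
(2035/685) = (665/685)   [reduce mod 685]
reciprocity: (665/685) = +1·(685/665) since 665 mod 4 = 1, 685 mod 4 = 1; sign now +1
(685/665) = (20/665)   [reduce mod 665]
20 = 2^2·5; (2/665) = +1 since 665 mod 8 = 1, so (20/665) = (+1)^2·(5/665); sign now +1
reciprocity: (5/665) = +1·(665/5) since 5 mod 4 = 1, 665 mod 4 = 1; sign now +1
(665/5) = (0/5)   [reduce mod 5]
(0/5) = 0   [gcd(a, n) > 1]; final value = 0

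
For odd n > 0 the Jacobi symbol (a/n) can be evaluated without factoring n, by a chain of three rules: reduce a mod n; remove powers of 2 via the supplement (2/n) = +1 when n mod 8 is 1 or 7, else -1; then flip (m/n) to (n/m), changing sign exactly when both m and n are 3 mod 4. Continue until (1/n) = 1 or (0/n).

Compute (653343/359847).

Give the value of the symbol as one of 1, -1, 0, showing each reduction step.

0

(653343/359847): 653343 mod 359847 = 293496, so (653343/359847) = (293496/359847)
factor out 2^3: 293496 = 2^3·36687; with 359847 mod 8 = 7, (2/359847) = +1; sign now +1; continue with (36687/359847)
flip (36687/359847) -> (359847/36687): both odd, 36687 mod 4 = 3, 359847 mod 4 = 3, so the flip contributes -1; sign now -1
(359847/36687): 359847 mod 36687 = 29664, so (359847/36687) = (29664/36687)
factor out 2^5: 29664 = 2^5·927; with 36687 mod 8 = 7, (2/36687) = +1; sign now -1; continue with (927/36687)
flip (927/36687) -> (36687/927): both odd, 927 mod 4 = 3, 36687 mod 4 = 3, so the flip contributes -1; sign now +1
(36687/927): 36687 mod 927 = 534, so (36687/927) = (534/927)
factor out 2^1: 534 = 2^1·267; with 927 mod 8 = 7, (2/927) = +1; sign now +1; continue with (267/927)
flip (267/927) -> (927/267): both odd, 267 mod 4 = 3, 927 mod 4 = 3, so the flip contributes -1; sign now -1
(927/267): 927 mod 267 = 126, so (927/267) = (126/267)
factor out 2^1: 126 = 2^1·63; with 267 mod 8 = 3, (2/267) = -1; sign now +1; continue with (63/267)
flip (63/267) -> (267/63): both odd, 63 mod 4 = 3, 267 mod 4 = 3, so the flip contributes -1; sign now -1
(267/63): 267 mod 63 = 15, so (267/63) = (15/63)
flip (15/63) -> (63/15): both odd, 15 mod 4 = 3, 63 mod 4 = 3, so the flip contributes -1; sign now +1
(63/15): 63 mod 15 = 3, so (63/15) = (3/15)
flip (3/15) -> (15/3): both odd, 3 mod 4 = 3, 15 mod 4 = 3, so the flip contributes -1; sign now -1
(15/3): 15 mod 3 = 0, so (15/3) = (0/3)
reached (0/3); gcd(a, n) > 1, so (0/3) = 0 and the symbol is 0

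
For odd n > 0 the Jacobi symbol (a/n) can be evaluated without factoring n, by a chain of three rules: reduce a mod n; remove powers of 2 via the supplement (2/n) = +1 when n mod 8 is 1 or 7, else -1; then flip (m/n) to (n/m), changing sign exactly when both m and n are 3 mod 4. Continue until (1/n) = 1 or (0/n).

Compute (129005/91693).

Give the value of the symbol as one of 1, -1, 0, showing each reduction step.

1

(129005/91693): 129005 mod 91693 = 37312, so (129005/91693) = (37312/91693)
factor out 2^6: 37312 = 2^6·583; with 91693 mod 8 = 5, (2/91693) = -1; sign now +1; continue with (583/91693)
flip (583/91693) -> (91693/583): both odd, 583 mod 4 = 3, 91693 mod 4 = 1, so the flip contributes +1; sign now +1
(91693/583): 91693 mod 583 = 162, so (91693/583) = (162/583)
factor out 2^1: 162 = 2^1·81; with 583 mod 8 = 7, (2/583) = +1; sign now +1; continue with (81/583)
flip (81/583) -> (583/81): both odd, 81 mod 4 = 1, 583 mod 4 = 3, so the flip contributes +1; sign now +1
(583/81): 583 mod 81 = 16, so (583/81) = (16/81)
factor out 2^4: 16 = 2^4·1; with 81 mod 8 = 1, (2/81) = +1; sign now +1; continue with (1/81)
reached (1/81) = 1, so the symbol is +1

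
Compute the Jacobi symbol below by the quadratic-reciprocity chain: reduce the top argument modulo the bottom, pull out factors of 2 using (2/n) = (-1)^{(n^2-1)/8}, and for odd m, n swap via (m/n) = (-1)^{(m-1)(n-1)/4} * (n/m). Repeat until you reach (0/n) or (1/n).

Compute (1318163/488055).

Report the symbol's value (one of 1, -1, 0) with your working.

1

(1318163/488055): 1318163 mod 488055 = 342053, so (1318163/488055) = (342053/488055)
flip (342053/488055) -> (488055/342053): both odd, 342053 mod 4 = 1, 488055 mod 4 = 3, so the flip contributes +1; sign now +1
(488055/342053): 488055 mod 342053 = 146002, so (488055/342053) = (146002/342053)
factor out 2^1: 146002 = 2^1·73001; with 342053 mod 8 = 5, (2/342053) = -1; sign now -1; continue with (73001/342053)
flip (73001/342053) -> (342053/73001): both odd, 73001 mod 4 = 1, 342053 mod 4 = 1, so the flip contributes +1; sign now -1
(342053/73001): 342053 mod 73001 = 50049, so (342053/73001) = (50049/73001)
flip (50049/73001) -> (73001/50049): both odd, 50049 mod 4 = 1, 73001 mod 4 = 1, so the flip contributes +1; sign now -1
(73001/50049): 73001 mod 50049 = 22952, so (73001/50049) = (22952/50049)
factor out 2^3: 22952 = 2^3·2869; with 50049 mod 8 = 1, (2/50049) = +1; sign now -1; continue with (2869/50049)
flip (2869/50049) -> (50049/2869): both odd, 2869 mod 4 = 1, 50049 mod 4 = 1, so the flip contributes +1; sign now -1
(50049/2869): 50049 mod 2869 = 1276, so (50049/2869) = (1276/2869)
factor out 2^2: 1276 = 2^2·319; with 2869 mod 8 = 5, (2/2869) = -1; sign now -1; continue with (319/2869)
flip (319/2869) -> (2869/319): both odd, 319 mod 4 = 3, 2869 mod 4 = 1, so the flip contributes +1; sign now -1
(2869/319): 2869 mod 319 = 317, so (2869/319) = (317/319)
flip (317/319) -> (319/317): both odd, 317 mod 4 = 1, 319 mod 4 = 3, so the flip contributes +1; sign now -1
(319/317): 319 mod 317 = 2, so (319/317) = (2/317)
factor out 2^1: 2 = 2^1·1; with 317 mod 8 = 5, (2/317) = -1; sign now +1; continue with (1/317)
reached (1/317) = 1, so the symbol is +1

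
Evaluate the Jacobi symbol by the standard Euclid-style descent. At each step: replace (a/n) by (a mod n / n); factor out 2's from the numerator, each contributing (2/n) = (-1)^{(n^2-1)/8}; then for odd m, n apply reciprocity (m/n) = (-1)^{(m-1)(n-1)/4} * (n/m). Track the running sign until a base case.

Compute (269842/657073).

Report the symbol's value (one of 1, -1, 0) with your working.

-1

factor out 2^1: 269842 = 2^1·134921; with 657073 mod 8 = 1, (2/657073) = +1; sign now +1; continue with (134921/657073)
flip (134921/657073) -> (657073/134921): both odd, 134921 mod 4 = 1, 657073 mod 4 = 1, so the flip contributes +1; sign now +1
(657073/134921): 657073 mod 134921 = 117389, so (657073/134921) = (117389/134921)
flip (117389/134921) -> (134921/117389): both odd, 117389 mod 4 = 1, 134921 mod 4 = 1, so the flip contributes +1; sign now +1
(134921/117389): 134921 mod 117389 = 17532, so (134921/117389) = (17532/117389)
factor out 2^2: 17532 = 2^2·4383; with 117389 mod 8 = 5, (2/117389) = -1; sign now +1; continue with (4383/117389)
flip (4383/117389) -> (117389/4383): both odd, 4383 mod 4 = 3, 117389 mod 4 = 1, so the flip contributes +1; sign now +1
(117389/4383): 117389 mod 4383 = 3431, so (117389/4383) = (3431/4383)
flip (3431/4383) -> (4383/3431): both odd, 3431 mod 4 = 3, 4383 mod 4 = 3, so the flip contributes -1; sign now -1
(4383/3431): 4383 mod 3431 = 952, so (4383/3431) = (952/3431)
factor out 2^3: 952 = 2^3·119; with 3431 mod 8 = 7, (2/3431) = +1; sign now -1; continue with (119/3431)
flip (119/3431) -> (3431/119): both odd, 119 mod 4 = 3, 3431 mod 4 = 3, so the flip contributes -1; sign now +1
(3431/119): 3431 mod 119 = 99, so (3431/119) = (99/119)
flip (99/119) -> (119/99): both odd, 99 mod 4 = 3, 119 mod 4 = 3, so the flip contributes -1; sign now -1
(119/99): 119 mod 99 = 20, so (119/99) = (20/99)
factor out 2^2: 20 = 2^2·5; with 99 mod 8 = 3, (2/99) = -1; sign now -1; continue with (5/99)
flip (5/99) -> (99/5): both odd, 5 mod 4 = 1, 99 mod 4 = 3, so the flip contributes +1; sign now -1
(99/5): 99 mod 5 = 4, so (99/5) = (4/5)
factor out 2^2: 4 = 2^2·1; with 5 mod 8 = 5, (2/5) = -1; sign now -1; continue with (1/5)
reached (1/5) = 1, so the symbol is -1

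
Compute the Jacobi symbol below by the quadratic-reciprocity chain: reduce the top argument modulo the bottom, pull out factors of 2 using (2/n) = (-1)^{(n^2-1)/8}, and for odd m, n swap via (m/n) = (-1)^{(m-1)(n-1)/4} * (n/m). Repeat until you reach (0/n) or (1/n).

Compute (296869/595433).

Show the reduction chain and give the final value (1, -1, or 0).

reciprocity: (296869/595433) = +1·(595433/296869) since 296869 mod 4 = 1, 595433 mod 4 = 1; sign now +1
(595433/296869) = (1695/296869)   [reduce mod 296869]
reciprocity: (1695/296869) = +1·(296869/1695) since 1695 mod 4 = 3, 296869 mod 4 = 1; sign now +1
(296869/1695) = (244/1695)   [reduce mod 1695]
244 = 2^2·61; (2/1695) = +1 since 1695 mod 8 = 7, so (244/1695) = (+1)^2·(61/1695); sign now +1
reciprocity: (61/1695) = +1·(1695/61) since 61 mod 4 = 1, 1695 mod 4 = 3; sign now +1
(1695/61) = (48/61)   [reduce mod 61]
48 = 2^4·3; (2/61) = -1 since 61 mod 8 = 5, so (48/61) = (-1)^4·(3/61); sign now +1
reciprocity: (3/61) = +1·(61/3) since 3 mod 4 = 3, 61 mod 4 = 1; sign now +1
(61/3) = (1/3)   [reduce mod 3]
(1/3) = 1; final value = sign = +1

1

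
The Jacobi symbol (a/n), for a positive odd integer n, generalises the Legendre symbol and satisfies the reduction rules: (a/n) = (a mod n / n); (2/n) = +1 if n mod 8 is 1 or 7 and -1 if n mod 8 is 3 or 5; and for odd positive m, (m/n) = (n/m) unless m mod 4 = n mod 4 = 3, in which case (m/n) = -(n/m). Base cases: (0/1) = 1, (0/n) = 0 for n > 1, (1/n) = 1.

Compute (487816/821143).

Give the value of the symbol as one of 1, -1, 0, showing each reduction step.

1

487816 = 2^3·60977; (2/821143) = +1 since 821143 mod 8 = 7, so (487816/821143) = (+1)^3·(60977/821143); sign now +1
reciprocity: (60977/821143) = +1·(821143/60977) since 60977 mod 4 = 1, 821143 mod 4 = 3; sign now +1
(821143/60977) = (28442/60977)   [reduce mod 60977]
28442 = 2^1·14221; (2/60977) = +1 since 60977 mod 8 = 1, so (28442/60977) = (+1)^1·(14221/60977); sign now +1
reciprocity: (14221/60977) = +1·(60977/14221) since 14221 mod 4 = 1, 60977 mod 4 = 1; sign now +1
(60977/14221) = (4093/14221)   [reduce mod 14221]
reciprocity: (4093/14221) = +1·(14221/4093) since 4093 mod 4 = 1, 14221 mod 4 = 1; sign now +1
(14221/4093) = (1942/4093)   [reduce mod 4093]
1942 = 2^1·971; (2/4093) = -1 since 4093 mod 8 = 5, so (1942/4093) = (-1)^1·(971/4093); sign now -1
reciprocity: (971/4093) = +1·(4093/971) since 971 mod 4 = 3, 4093 mod 4 = 1; sign now -1
(4093/971) = (209/971)   [reduce mod 971]
reciprocity: (209/971) = +1·(971/209) since 209 mod 4 = 1, 971 mod 4 = 3; sign now -1
(971/209) = (135/209)   [reduce mod 209]
reciprocity: (135/209) = +1·(209/135) since 135 mod 4 = 3, 209 mod 4 = 1; sign now -1
(209/135) = (74/135)   [reduce mod 135]
74 = 2^1·37; (2/135) = +1 since 135 mod 8 = 7, so (74/135) = (+1)^1·(37/135); sign now -1
reciprocity: (37/135) = +1·(135/37) since 37 mod 4 = 1, 135 mod 4 = 3; sign now -1
(135/37) = (24/37)   [reduce mod 37]
24 = 2^3·3; (2/37) = -1 since 37 mod 8 = 5, so (24/37) = (-1)^3·(3/37); sign now +1
reciprocity: (3/37) = +1·(37/3) since 3 mod 4 = 3, 37 mod 4 = 1; sign now +1
(37/3) = (1/3)   [reduce mod 3]
(1/3) = 1; final value = sign = +1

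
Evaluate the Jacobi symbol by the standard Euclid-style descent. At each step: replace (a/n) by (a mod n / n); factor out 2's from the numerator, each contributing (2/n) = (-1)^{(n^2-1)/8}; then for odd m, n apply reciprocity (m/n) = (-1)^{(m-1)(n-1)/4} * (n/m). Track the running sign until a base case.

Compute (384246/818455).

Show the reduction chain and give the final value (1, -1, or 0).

384246 = 2^1·192123; (2/818455) = +1 since 818455 mod 8 = 7, so (384246/818455) = (+1)^1·(192123/818455); sign now +1
reciprocity: (192123/818455) = -1·(818455/192123) since 192123 mod 4 = 3, 818455 mod 4 = 3; sign now -1
(818455/192123) = (49963/192123)   [reduce mod 192123]
reciprocity: (49963/192123) = -1·(192123/49963) since 49963 mod 4 = 3, 192123 mod 4 = 3; sign now +1
(192123/49963) = (42234/49963)   [reduce mod 49963]
42234 = 2^1·21117; (2/49963) = -1 since 49963 mod 8 = 3, so (42234/49963) = (-1)^1·(21117/49963); sign now -1
reciprocity: (21117/49963) = +1·(49963/21117) since 21117 mod 4 = 1, 49963 mod 4 = 3; sign now -1
(49963/21117) = (7729/21117)   [reduce mod 21117]
reciprocity: (7729/21117) = +1·(21117/7729) since 7729 mod 4 = 1, 21117 mod 4 = 1; sign now -1
(21117/7729) = (5659/7729)   [reduce mod 7729]
reciprocity: (5659/7729) = +1·(7729/5659) since 5659 mod 4 = 3, 7729 mod 4 = 1; sign now -1
(7729/5659) = (2070/5659)   [reduce mod 5659]
2070 = 2^1·1035; (2/5659) = -1 since 5659 mod 8 = 3, so (2070/5659) = (-1)^1·(1035/5659); sign now +1
reciprocity: (1035/5659) = -1·(5659/1035) since 1035 mod 4 = 3, 5659 mod 4 = 3; sign now -1
(5659/1035) = (484/1035)   [reduce mod 1035]
484 = 2^2·121; (2/1035) = -1 since 1035 mod 8 = 3, so (484/1035) = (-1)^2·(121/1035); sign now -1
reciprocity: (121/1035) = +1·(1035/121) since 121 mod 4 = 1, 1035 mod 4 = 3; sign now -1
(1035/121) = (67/121)   [reduce mod 121]
reciprocity: (67/121) = +1·(121/67) since 67 mod 4 = 3, 121 mod 4 = 1; sign now -1
(121/67) = (54/67)   [reduce mod 67]
54 = 2^1·27; (2/67) = -1 since 67 mod 8 = 3, so (54/67) = (-1)^1·(27/67); sign now +1
reciprocity: (27/67) = -1·(67/27) since 27 mod 4 = 3, 67 mod 4 = 3; sign now -1
(67/27) = (13/27)   [reduce mod 27]
reciprocity: (13/27) = +1·(27/13) since 13 mod 4 = 1, 27 mod 4 = 3; sign now -1
(27/13) = (1/13)   [reduce mod 13]
(1/13) = 1; final value = sign = -1

-1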